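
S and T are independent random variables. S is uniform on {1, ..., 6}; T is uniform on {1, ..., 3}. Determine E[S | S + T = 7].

5

P(S + T = 7) = 1/6.
Summing S·P(x,y) over outcomes with S + T = 7 gives 5/6.
E[S | S + T = 7] = (5/6) / (1/6) = 5.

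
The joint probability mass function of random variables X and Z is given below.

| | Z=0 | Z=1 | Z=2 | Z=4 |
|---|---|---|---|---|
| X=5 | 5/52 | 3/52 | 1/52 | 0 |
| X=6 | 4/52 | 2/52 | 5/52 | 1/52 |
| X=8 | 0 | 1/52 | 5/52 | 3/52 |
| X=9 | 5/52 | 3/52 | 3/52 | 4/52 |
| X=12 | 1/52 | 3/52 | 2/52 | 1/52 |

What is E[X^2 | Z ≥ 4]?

P(Z ≥ 4) = 9/52.
Σ X^2·P over the event = 36·(1/52) + 64·(3/52) + 81·(4/52) + 144·(1/52) = 174/13.
E[X^2 | Z ≥ 4] = (174/13) / (9/52) = 232/3.

232/3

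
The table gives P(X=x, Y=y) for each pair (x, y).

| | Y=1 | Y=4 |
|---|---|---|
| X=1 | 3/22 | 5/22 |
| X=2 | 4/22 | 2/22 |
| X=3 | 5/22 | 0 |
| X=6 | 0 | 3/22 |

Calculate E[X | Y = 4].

P(Y = 4) = 5/11.
Summing X·P(X=x,Y=y) over the conditioning event gives 27/22.
E[X | Y = 4] = (27/22) / (5/11) = 27/10.

27/10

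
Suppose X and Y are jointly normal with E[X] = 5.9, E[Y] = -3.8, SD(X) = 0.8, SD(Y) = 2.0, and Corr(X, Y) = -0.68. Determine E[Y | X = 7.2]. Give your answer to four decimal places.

For a bivariate normal, E[Y | X=x] = μ_Y + ρ·(σ_Y/σ_X)·(x − μ_X).
E[Y | X=7.2] = -3.8 + (-0.68)·(2.0/0.8)·(7.2 − (5.9)) = -3.8 + (-1.7)·(1.3) = -6.0100.

-6.0100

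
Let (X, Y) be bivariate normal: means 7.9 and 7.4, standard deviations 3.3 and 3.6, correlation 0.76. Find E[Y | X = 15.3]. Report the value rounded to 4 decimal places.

13.5353

The regression of Y on X has slope ρ·σ_Y/σ_X and passes through (μ_X, μ_Y).
E[Y | X=15.3] = 7.4 + (0.76)·(3.6/3.3)·(15.3 − (7.9)) = 7.4 + (0.82909)·(7.4) = 13.5353.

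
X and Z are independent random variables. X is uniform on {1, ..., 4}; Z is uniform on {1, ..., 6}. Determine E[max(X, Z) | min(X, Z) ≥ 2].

64/15

P(min(X, Z) ≥ 2) = 5/8.
Summing max(X,Z)·P(x,y) over outcomes with min(X, Z) ≥ 2 gives 8/3.
E[max(X, Z) | min(X, Z) ≥ 2] = (8/3) / (5/8) = 64/15.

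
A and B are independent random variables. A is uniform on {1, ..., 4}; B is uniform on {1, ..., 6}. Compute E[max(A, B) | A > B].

10/3

P(A > B) = 1/4.
Summing max(A,B)·P(x,y) over outcomes with A > B gives 5/6.
E[max(A, B) | A > B] = (5/6) / (1/4) = 10/3.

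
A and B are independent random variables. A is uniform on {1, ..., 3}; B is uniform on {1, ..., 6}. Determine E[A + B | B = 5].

7

P(B = 5) = 1/6.
Summing (A+B)·P(x,y) over outcomes with B = 5 gives 7/6.
E[A + B | B = 5] = (7/6) / (1/6) = 7.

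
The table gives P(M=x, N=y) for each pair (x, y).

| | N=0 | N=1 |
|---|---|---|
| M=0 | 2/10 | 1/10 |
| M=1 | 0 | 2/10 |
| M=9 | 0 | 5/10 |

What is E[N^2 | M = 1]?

P(M = 1) = 1/5.
Σ N^2·P over the event = 1·(2/10) = 1/5.
E[N^2 | M = 1] = (1/5) / (1/5) = 1.

1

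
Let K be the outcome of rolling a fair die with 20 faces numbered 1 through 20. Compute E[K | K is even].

Given K is even, K is equally likely to be any of {2, 4, 6, 8, 10, 12, 14, 16, 18, 20}.
E[K | K is even] = (2 + 4 + 6 + 8 + 10 + 12 + 14 + 16 + 18 + 20) / 10 = 11.

11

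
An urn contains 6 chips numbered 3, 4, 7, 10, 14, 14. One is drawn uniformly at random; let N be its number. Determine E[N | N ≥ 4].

49/5

P(N ≥ 4) = 5/6.
Σ over the event: 4·1/6 + 7·1/6 + 10·1/6 + 14·1/3 = 49/6.
E[N | N ≥ 4] = (49/6) / (5/6) = 49/5.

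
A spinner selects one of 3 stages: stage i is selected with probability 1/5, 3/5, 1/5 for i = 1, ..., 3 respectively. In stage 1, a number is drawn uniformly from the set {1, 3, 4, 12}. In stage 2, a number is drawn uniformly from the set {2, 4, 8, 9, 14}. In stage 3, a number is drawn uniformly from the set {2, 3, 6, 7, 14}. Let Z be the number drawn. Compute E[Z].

168/25

E[Z | stage 1] = (1+3+4+12)/4 = 5.
E[Z | stage 2] = (2+4+8+9+14)/5 = 37/5.
E[Z | stage 3] = (2+3+6+7+14)/5 = 32/5.
E[Z] = (1/5)·(5) + (3/5)·(37/5) + (1/5)·(32/5) = 168/25.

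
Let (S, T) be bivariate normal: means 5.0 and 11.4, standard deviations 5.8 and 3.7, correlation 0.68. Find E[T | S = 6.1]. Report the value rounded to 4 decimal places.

E[T | S=x] = μ_T + ρ(σ_T/σ_S)(x − μ_S) for jointly normal variables.
E[T | S=6.1] = 11.4 + (0.68)·(3.7/5.8)·(6.1 − (5.0)) = 11.4 + (0.43379)·(1.1) = 11.8772.

11.8772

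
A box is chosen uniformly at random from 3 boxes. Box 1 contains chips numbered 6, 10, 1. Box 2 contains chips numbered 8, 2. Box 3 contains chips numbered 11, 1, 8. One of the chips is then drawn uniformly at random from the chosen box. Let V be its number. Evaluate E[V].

E[V | box 1] = (6+10+1)/3 = 17/3.
E[V | box 2] = (8+2)/2 = 5.
E[V | box 3] = (11+1+8)/3 = 20/3.
E[V] = (1/3)·(17/3) + (1/3)·(5) + (1/3)·(20/3) = 52/9.

52/9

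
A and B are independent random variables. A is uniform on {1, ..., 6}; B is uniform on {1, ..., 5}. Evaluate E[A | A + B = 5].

P(A + B = 5) = 2/15.
Summing A·P(x,y) over outcomes with A + B = 5 gives 1/3.
E[A | A + B = 5] = (1/3) / (2/15) = 5/2.

5/2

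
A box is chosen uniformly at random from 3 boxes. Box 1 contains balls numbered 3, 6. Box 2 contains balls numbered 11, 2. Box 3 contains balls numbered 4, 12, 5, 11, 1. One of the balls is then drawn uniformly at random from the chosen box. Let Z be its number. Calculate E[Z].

E[Z | box 1] = (3+6)/2 = 9/2.
E[Z | box 2] = (11+2)/2 = 13/2.
E[Z | box 3] = (4+12+5+11+1)/5 = 33/5.
By the law of total expectation,
E[Z] = (1/3)·(9/2) + (1/3)·(13/2) + (1/3)·(33/5) = 88/15.

88/15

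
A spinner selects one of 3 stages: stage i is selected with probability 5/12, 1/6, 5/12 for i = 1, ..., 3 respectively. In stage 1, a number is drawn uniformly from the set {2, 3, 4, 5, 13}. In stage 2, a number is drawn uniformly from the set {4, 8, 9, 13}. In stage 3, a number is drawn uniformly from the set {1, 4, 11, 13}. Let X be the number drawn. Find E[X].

E[X | stage 1] = (2+3+4+5+13)/5 = 27/5.
E[X | stage 2] = (4+8+9+13)/4 = 17/2.
E[X | stage 3] = (1+4+11+13)/4 = 29/4.
E[X] = (5/12)·(27/5) + (1/6)·(17/2) + (5/12)·(29/4) = 107/16.

107/16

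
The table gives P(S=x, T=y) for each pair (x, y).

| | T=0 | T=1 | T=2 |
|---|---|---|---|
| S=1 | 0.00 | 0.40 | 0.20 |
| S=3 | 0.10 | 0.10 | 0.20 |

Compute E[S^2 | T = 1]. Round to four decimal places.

2.6000

P(T = 1) = 0.50.
Σ S^2·P over the event = 1·(0.40) + 9·(0.10) = 1.30.
E[S^2 | T = 1] = (1.30) / (0.50) = 2.6000.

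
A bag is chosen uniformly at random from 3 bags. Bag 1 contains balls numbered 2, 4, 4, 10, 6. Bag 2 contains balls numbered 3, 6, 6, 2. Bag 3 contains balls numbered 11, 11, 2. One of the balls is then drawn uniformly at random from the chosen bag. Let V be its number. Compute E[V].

E[V | bag 1] = (2+4+4+10+6)/5 = 26/5.
E[V | bag 2] = (3+6+6+2)/4 = 17/4.
E[V | bag 3] = (11+11+2)/3 = 8.
E[V] = (1/3)·(26/5) + (1/3)·(17/4) + (1/3)·(8) = 349/60.

349/60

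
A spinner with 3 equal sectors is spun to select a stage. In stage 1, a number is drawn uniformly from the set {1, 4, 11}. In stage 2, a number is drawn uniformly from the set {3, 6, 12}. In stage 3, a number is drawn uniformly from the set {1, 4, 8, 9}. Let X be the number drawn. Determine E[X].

E[X | stage 1] = (1+4+11)/3 = 16/3.
E[X | stage 2] = (3+6+12)/3 = 7.
E[X | stage 3] = (1+4+8+9)/4 = 11/2.
E[X] = (1/3)·(16/3) + (1/3)·(7) + (1/3)·(11/2) = 107/18.

107/18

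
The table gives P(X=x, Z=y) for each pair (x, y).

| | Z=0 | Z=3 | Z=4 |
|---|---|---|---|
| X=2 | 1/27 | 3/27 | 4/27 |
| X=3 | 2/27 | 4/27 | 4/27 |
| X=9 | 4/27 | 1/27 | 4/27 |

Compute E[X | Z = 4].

P(Z = 4) = 4/9.
Σ X·P over the event = 2·(4/27) + 3·(4/27) + 9·(4/27) = 56/27.
E[X | Z = 4] = (56/27) / (4/9) = 14/3.

14/3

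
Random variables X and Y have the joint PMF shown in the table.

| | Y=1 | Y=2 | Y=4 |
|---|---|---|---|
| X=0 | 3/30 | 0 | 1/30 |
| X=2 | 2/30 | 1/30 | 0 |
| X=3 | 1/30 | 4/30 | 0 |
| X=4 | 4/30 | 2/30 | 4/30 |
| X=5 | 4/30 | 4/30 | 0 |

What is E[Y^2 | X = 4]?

P(X = 4) = 1/3.
Σ Y^2·P over the event = 1·(4/30) + 4·(2/30) + 16·(4/30) = 38/15.
E[Y^2 | X = 4] = (38/15) / (1/3) = 38/5.

38/5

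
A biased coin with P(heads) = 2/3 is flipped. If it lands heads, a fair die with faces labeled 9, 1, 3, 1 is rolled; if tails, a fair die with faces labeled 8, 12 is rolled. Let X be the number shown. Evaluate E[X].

17/3

E[X | heads] = (9+1+3+1)/4 = 7/2.
E[X | tails] = (8+12)/2 = 10.
By the law of total expectation,
E[X] = (2/3)·(7/2) + (1/3)·(10) = 17/3.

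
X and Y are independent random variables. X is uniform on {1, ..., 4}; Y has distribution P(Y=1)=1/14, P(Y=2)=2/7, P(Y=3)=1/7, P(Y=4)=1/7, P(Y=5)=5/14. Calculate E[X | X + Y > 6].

67/21

P(X + Y > 6) = 3/8.
Summing X·P(x,y) over outcomes with X + Y > 6 gives 67/56.
E[X | X + Y > 6] = (67/56) / (3/8) = 67/21.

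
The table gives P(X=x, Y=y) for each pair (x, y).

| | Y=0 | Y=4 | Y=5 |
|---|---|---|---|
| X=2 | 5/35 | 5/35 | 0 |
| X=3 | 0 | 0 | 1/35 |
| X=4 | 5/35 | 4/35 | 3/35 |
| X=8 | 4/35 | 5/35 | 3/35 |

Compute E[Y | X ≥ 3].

71/25

P(X ≥ 3) = 5/7.
Σ Y·P over the event = 5·(1/35) + 0·(5/35) + 4·(4/35) + 5·(3/35) + 0·(4/35) + 4·(5/35) + 5·(3/35) = 71/35.
E[Y | X ≥ 3] = (71/35) / (5/7) = 71/25.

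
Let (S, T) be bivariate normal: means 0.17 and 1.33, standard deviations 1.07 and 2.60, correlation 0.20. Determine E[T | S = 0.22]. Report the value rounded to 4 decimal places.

For a bivariate normal, E[T | S=x] = μ_T + ρ·(σ_T/σ_S)·(x − μ_S).
E[T | S=0.22] = 1.33 + (0.20)·(2.60/1.07)·(0.22 − (0.17)) = 1.33 + (0.48598)·(0.05) = 1.3543.

1.3543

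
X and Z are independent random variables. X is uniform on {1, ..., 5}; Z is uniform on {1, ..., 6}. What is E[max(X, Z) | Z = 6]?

P(Z = 6) = 1/6.
Summing max(X,Z)·P(x,y) over outcomes with Z = 6 gives 1.
E[max(X, Z) | Z = 6] = (1) / (1/6) = 6.

6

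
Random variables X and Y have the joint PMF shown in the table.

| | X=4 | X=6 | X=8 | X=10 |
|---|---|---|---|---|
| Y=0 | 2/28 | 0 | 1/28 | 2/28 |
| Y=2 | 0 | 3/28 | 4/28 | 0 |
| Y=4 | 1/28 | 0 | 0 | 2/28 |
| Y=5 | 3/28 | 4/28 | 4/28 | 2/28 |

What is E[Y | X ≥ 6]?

36/11

P(X ≥ 6) = 11/14.
Σ Y·P over the event = 2·(3/28) + 5·(4/28) + 0·(1/28) + 2·(4/28) + 5·(4/28) + 0·(2/28) + 4·(2/28) + 5·(2/28) = 18/7.
E[Y | X ≥ 6] = (18/7) / (11/14) = 36/11.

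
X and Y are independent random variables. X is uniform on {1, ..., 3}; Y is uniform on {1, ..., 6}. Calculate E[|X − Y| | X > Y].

4/3

Outcomes with X > Y: (2,1), (3,1), (3,2), each with probability 1/18.
E[|X − Y| | X > Y] = (1 + 2 + 1) / 3 = 4/3.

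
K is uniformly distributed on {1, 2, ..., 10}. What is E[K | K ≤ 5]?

3

Given K ≤ 5, K is equally likely to be any of {1, 2, 3, 4, 5}.
E[K | K ≤ 5] = (1 + 2 + 3 + 4 + 5) / 5 = 3.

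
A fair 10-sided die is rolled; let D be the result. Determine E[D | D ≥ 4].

Given D ≥ 4, D is equally likely to be any of {4, 5, 6, 7, 8, 9, 10}.
E[D | D ≥ 4] = (4 + 5 + 6 + 7 + 8 + 9 + 10) / 7 = 7.

7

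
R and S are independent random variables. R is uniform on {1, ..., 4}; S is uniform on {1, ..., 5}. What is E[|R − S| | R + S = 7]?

5/3

Outcomes with R + S = 7: (2,5), (3,4), (4,3), each with probability 1/20.
E[|R − S| | R + S = 7] = (3 + 1 + 1) / 3 = 5/3.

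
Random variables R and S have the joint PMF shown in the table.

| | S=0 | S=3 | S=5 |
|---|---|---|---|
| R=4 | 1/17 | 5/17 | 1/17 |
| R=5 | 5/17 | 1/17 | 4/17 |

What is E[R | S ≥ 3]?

P(S ≥ 3) = 11/17.
Σ R·P over the event = 4·(5/17) + 4·(1/17) + 5·(1/17) + 5·(4/17) = 49/17.
E[R | S ≥ 3] = (49/17) / (11/17) = 49/11.

49/11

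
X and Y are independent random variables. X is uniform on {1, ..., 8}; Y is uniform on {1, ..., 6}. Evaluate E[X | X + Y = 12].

Outcomes with X + Y = 12: (6,6), (7,5), (8,4), each with probability 1/48.
E[X | X + Y = 12] = (6 + 7 + 8) / 3 = 7.

7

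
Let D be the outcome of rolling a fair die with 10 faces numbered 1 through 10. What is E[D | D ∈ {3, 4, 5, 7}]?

P(D ∈ {3, 4, 5, 7}) = 2/5.
Σ over the event: 3·1/10 + 4·1/10 + 5·1/10 + 7·1/10 = 19/10.
E[D | D ∈ {3, 4, 5, 7}] = (19/10) / (2/5) = 19/4.

19/4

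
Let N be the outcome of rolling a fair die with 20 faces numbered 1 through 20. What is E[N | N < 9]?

Given N < 9, N is equally likely to be any of {1, 2, 3, 4, 5, 6, 7, 8}.
E[N | N < 9] = (1 + 2 + 3 + 4 + 5 + 6 + 7 + 8) / 8 = 9/2.

9/2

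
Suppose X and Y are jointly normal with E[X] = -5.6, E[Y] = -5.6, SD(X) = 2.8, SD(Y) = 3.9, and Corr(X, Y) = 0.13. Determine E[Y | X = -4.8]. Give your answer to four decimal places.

For a bivariate normal, E[Y | X=x] = μ_Y + ρ·(σ_Y/σ_X)·(x − μ_X).
E[Y | X=-4.8] = -5.6 + (0.13)·(3.9/2.8)·(-4.8 − (-5.6)) = -5.6 + (0.18107)·(0.8) = -5.4551.

-5.4551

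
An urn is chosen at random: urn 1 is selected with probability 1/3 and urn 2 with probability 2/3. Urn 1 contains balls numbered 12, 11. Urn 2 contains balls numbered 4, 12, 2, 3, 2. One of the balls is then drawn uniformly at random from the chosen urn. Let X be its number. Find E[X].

69/10

E[X | urn 1] = (12+11)/2 = 23/2.
E[X | urn 2] = (4+12+2+3+2)/5 = 23/5.
E[X] = (1/3)·(23/2) + (2/3)·(23/5) = 69/10.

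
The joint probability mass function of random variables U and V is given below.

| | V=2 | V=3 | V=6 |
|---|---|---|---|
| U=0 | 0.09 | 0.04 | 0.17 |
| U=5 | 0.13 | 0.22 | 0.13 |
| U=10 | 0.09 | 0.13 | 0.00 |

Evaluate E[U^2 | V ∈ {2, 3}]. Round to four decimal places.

43.9286

P(V ∈ {2, 3}) = 0.70.
Summing U^2·P(U=x,V=y) over the conditioning event gives 30.75.
E[U^2 | V ∈ {2, 3}] = (30.75) / (0.70) = 43.9286.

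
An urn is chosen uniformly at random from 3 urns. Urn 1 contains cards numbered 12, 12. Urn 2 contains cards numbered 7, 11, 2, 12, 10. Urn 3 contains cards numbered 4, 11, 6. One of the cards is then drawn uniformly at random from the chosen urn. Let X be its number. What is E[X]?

E[X | urn 1] = (12+12)/2 = 12.
E[X | urn 2] = (7+11+2+12+10)/5 = 42/5.
E[X | urn 3] = (4+11+6)/3 = 7.
By the law of total expectation,
E[X] = (1/3)·(12) + (1/3)·(42/5) + (1/3)·(7) = 137/15.

137/15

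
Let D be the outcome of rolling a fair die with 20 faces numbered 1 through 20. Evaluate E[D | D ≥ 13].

Given D ≥ 13, D is equally likely to be any of {13, 14, 15, 16, 17, 18, 19, 20}.
E[D | D ≥ 13] = (13 + 14 + 15 + 16 + 17 + 18 + 19 + 20) / 8 = 33/2.

33/2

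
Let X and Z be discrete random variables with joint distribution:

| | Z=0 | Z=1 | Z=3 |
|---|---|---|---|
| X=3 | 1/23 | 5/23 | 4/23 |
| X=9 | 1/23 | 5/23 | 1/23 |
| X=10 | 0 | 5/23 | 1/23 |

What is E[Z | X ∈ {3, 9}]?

P(X ∈ {3, 9}) = 17/23.
Summing Z·P(X=x,Z=y) over the conditioning event gives 25/23.
E[Z | X ∈ {3, 9}] = (25/23) / (17/23) = 25/17.

25/17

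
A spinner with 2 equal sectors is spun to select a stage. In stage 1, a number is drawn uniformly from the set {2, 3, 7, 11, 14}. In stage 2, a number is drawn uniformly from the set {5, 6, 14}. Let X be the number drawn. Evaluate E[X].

E[X | stage 1] = (2+3+7+11+14)/5 = 37/5.
E[X | stage 2] = (5+6+14)/3 = 25/3.
E[X] = (1/2)·(37/5) + (1/2)·(25/3) = 118/15.

118/15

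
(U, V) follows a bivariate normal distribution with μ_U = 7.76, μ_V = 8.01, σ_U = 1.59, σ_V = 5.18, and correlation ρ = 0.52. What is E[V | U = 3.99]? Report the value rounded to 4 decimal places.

1.6233

E[V | U=x] = μ_V + ρ(σ_V/σ_U)(x − μ_U) for jointly normal variables.
E[V | U=3.99] = 8.01 + (0.52)·(5.18/1.59)·(3.99 − (7.76)) = 8.01 + (1.69409)·(-3.77) = 1.6233.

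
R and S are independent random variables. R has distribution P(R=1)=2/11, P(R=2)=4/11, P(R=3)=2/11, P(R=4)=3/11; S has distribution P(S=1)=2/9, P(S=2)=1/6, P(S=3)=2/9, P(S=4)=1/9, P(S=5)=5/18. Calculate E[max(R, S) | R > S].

P(R > S) = 7/22.
Summing max(R,S)·P(x,y) over outcomes with R > S gives 103/99.
E[max(R, S) | R > S] = (103/99) / (7/22) = 206/63.

206/63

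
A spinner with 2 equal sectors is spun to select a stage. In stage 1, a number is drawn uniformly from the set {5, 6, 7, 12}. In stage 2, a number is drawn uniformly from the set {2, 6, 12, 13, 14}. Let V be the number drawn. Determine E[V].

169/20

E[V | stage 1] = (5+6+7+12)/4 = 15/2.
E[V | stage 2] = (2+6+12+13+14)/5 = 47/5.
E[V] = (1/2)·(15/2) + (1/2)·(47/5) = 169/20.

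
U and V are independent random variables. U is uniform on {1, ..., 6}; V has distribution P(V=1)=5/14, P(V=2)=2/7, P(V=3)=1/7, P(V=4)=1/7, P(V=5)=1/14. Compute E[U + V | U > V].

P(U > V) = 13/21.
Summing (U+V)·P(x,y) over outcomes with U > V gives 163/42.
E[U + V | U > V] = (163/42) / (13/21) = 163/26.

163/26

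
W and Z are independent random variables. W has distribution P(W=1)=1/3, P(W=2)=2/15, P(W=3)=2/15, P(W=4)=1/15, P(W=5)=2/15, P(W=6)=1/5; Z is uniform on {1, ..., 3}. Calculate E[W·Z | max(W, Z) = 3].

P(max(W, Z) = 3) = 13/45.
Summing WZ·P(x,y) over outcomes with max(W, Z) = 3 gives 7/5.
E[W·Z | max(W, Z) = 3] = (7/5) / (13/45) = 63/13.

63/13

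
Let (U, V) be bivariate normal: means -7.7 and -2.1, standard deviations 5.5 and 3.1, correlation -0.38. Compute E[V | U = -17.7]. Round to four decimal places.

0.0418

E[V | U=x] = μ_V + ρ(σ_V/σ_U)(x − μ_U) for jointly normal variables.
E[V | U=-17.7] = -2.1 + (-0.38)·(3.1/5.5)·(-17.7 − (-7.7)) = -2.1 + (-0.21418)·(-10) = 0.0418.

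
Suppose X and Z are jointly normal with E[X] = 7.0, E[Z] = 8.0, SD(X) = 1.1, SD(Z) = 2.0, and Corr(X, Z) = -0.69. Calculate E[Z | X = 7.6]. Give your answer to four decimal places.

7.2473

For a bivariate normal, E[Z | X=x] = μ_Z + ρ·(σ_Z/σ_X)·(x − μ_X).
E[Z | X=7.6] = 8.0 + (-0.69)·(2.0/1.1)·(7.6 − (7.0)) = 8.0 + (-1.2545)·(0.6) = 7.2473.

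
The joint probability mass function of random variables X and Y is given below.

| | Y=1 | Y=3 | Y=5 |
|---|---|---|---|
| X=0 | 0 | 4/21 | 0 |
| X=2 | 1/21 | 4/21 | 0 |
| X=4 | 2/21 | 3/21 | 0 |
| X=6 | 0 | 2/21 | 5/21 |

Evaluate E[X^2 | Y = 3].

136/13

P(Y = 3) = 13/21.
Summing X^2·P(X=x,Y=y) over the conditioning event gives 136/21.
E[X^2 | Y = 3] = (136/21) / (13/21) = 136/13.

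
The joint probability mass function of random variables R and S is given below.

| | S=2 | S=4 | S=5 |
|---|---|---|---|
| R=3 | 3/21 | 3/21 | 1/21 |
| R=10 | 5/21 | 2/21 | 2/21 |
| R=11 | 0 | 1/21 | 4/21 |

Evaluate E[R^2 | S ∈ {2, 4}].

P(S ∈ {2, 4}) = 2/3.
Σ R^2·P over the event = 9·(3/21) + 9·(3/21) + 100·(5/21) + 100·(2/21) + 121·(1/21) = 125/3.
E[R^2 | S ∈ {2, 4}] = (125/3) / (2/3) = 125/2.

125/2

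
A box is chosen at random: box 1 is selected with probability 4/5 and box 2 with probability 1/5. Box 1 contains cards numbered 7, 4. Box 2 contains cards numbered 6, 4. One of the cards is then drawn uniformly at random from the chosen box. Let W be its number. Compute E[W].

E[W | box 1] = (7+4)/2 = 11/2.
E[W | box 2] = (6+4)/2 = 5.
By the law of total expectation,
E[W] = (4/5)·(11/2) + (1/5)·(5) = 27/5.

27/5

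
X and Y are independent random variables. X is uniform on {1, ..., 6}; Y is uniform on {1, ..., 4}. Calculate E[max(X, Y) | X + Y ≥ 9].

Outcomes with X + Y ≥ 9: (5,4), (6,3), (6,4), each with probability 1/24.
E[max(X, Y) | X + Y ≥ 9] = (5 + 6 + 6) / 3 = 17/3.

17/3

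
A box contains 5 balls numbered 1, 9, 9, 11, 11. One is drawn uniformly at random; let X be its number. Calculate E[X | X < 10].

19/3

P(X < 10) = 3/5.
Σ over the event: 1·1/5 + 9·2/5 = 19/5.
E[X | X < 10] = (19/5) / (3/5) = 19/3.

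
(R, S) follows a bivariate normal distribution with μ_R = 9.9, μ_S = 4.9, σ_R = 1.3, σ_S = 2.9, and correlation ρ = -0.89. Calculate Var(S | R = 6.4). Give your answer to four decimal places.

The conditional variance in a bivariate normal is σ_S²(1 − ρ²), independent of x.
Var(S | R=6.4) = (2.9)²·(1 − (-0.89)²) = 8.41·0.2079 = 1.7484.

1.7484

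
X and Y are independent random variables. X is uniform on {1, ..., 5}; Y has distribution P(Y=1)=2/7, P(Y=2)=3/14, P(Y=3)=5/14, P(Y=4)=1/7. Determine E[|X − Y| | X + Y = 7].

P(X + Y = 7) = 1/7.
Summing |X−Y|·P(x,y) over outcomes with X + Y = 7 gives 8/35.
E[|X − Y| | X + Y = 7] = (8/35) / (1/7) = 8/5.

8/5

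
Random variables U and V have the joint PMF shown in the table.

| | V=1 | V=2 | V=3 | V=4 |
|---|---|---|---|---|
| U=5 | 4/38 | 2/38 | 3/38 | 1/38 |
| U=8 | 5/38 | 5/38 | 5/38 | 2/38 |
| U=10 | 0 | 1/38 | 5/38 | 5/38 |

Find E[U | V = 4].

71/8

P(V = 4) = 4/19.
Σ U·P over the event = 5·(1/38) + 8·(2/38) + 10·(5/38) = 71/38.
E[U | V = 4] = (71/38) / (4/19) = 71/8.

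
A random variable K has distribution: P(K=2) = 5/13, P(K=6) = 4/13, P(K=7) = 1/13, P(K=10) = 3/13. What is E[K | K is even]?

P(K is even) = 12/13.
Σ over the event: 2·5/13 + 6·4/13 + 10·3/13 = 64/13.
E[K | K is even] = (64/13) / (12/13) = 16/3.

16/3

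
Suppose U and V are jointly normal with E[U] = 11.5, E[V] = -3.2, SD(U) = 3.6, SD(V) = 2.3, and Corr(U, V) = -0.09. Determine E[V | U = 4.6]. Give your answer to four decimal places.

The regression of V on U has slope ρ·σ_V/σ_U and passes through (μ_U, μ_V).
E[V | U=4.6] = -3.2 + (-0.09)·(2.3/3.6)·(4.6 − (11.5)) = -3.2 + (-0.0575)·(-6.9) = -2.8033.

-2.8033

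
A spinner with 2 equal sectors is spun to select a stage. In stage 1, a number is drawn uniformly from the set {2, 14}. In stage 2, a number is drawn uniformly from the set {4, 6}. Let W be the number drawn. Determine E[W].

E[W | stage 1] = (2+14)/2 = 8.
E[W | stage 2] = (4+6)/2 = 5.
By the law of total expectation,
E[W] = (1/2)·(8) + (1/2)·(5) = 13/2.

13/2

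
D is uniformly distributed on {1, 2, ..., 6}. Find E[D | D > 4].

Given D > 4, D is equally likely to be any of {5, 6}.
E[D | D > 4] = (5 + 6) / 2 = 11/2.

11/2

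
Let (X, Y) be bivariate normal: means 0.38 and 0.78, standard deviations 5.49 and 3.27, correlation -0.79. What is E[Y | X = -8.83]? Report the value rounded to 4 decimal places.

E[Y | X=x] = μ_Y + ρ(σ_Y/σ_X)(x − μ_X) for jointly normal variables.
E[Y | X=-8.83] = 0.78 + (-0.79)·(3.27/5.49)·(-8.83 − (0.38)) = 0.78 + (-0.470546)·(-9.21) = 5.1137.

5.1137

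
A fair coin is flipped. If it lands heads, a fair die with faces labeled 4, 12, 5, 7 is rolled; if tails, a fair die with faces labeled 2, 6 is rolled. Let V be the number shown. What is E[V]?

E[V | heads] = (4+12+5+7)/4 = 7.
E[V | tails] = (2+6)/2 = 4.
By the law of total expectation,
E[V] = (1/2)·(7) + (1/2)·(4) = 11/2.

11/2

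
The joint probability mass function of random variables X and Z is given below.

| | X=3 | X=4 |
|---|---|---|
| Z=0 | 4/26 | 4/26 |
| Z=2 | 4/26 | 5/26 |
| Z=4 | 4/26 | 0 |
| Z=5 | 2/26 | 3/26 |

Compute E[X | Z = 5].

18/5

P(Z = 5) = 5/26.
Σ X·P over the event = 3·(2/26) + 4·(3/26) = 9/13.
E[X | Z = 5] = (9/13) / (5/26) = 18/5.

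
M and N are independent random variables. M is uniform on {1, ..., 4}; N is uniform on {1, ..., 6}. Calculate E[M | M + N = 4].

2

Outcomes with M + N = 4: (1,3), (2,2), (3,1), each with probability 1/24.
E[M | M + N = 4] = (1 + 2 + 3) / 3 = 2.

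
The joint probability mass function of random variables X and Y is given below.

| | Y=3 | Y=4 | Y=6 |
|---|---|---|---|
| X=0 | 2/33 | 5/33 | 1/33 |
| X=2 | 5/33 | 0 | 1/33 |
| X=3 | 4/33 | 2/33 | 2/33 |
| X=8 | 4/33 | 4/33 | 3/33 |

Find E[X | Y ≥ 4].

35/9

P(Y ≥ 4) = 6/11.
Σ X·P over the event = 0·(5/33) + 0·(1/33) + 2·(1/33) + 3·(2/33) + 3·(2/33) + 8·(4/33) + 8·(3/33) = 70/33.
E[X | Y ≥ 4] = (70/33) / (6/11) = 35/9.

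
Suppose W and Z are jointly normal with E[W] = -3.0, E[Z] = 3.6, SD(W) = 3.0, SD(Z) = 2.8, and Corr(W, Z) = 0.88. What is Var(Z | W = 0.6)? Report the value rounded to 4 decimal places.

1.7687

Var(Z | W=x) = (1 − ρ²)·σ_Z².
Var(Z | W=0.6) = (2.8)²·(1 − (0.88)²) = 7.84·0.2256 = 1.7687.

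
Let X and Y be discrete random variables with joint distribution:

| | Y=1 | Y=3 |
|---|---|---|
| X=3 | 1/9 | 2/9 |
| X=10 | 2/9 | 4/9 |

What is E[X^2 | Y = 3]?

P(Y = 3) = 2/3.
Σ X^2·P over the event = 9·(2/9) + 100·(4/9) = 418/9.
E[X^2 | Y = 3] = (418/9) / (2/3) = 209/3.

209/3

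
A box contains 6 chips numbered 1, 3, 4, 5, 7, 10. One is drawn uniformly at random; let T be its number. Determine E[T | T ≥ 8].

P(T ≥ 8) = 1/6.
Σ over the event: 10·1/6 = 5/3.
E[T | T ≥ 8] = (5/3) / (1/6) = 10.

10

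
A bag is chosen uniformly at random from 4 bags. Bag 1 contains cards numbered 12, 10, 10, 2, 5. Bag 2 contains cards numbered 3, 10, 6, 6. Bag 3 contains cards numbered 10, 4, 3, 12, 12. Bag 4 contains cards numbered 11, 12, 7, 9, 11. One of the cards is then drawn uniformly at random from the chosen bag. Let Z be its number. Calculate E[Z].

E[Z | bag 1] = (12+10+10+2+5)/5 = 39/5.
E[Z | bag 2] = (3+10+6+6)/4 = 25/4.
E[Z | bag 3] = (10+4+3+12+12)/5 = 41/5.
E[Z | bag 4] = (11+12+7+9+11)/5 = 10.
By the law of total expectation,
E[Z] = (1/4)·(39/5) + (1/4)·(25/4) + (1/4)·(41/5) + (1/4)·(10) = 129/16.

129/16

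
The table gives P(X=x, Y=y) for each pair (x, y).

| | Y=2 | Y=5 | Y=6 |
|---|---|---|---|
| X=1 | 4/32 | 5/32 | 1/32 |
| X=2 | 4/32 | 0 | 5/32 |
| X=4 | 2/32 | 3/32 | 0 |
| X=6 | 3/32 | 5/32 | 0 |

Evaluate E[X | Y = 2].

P(Y = 2) = 13/32.
Σ X·P over the event = 1·(4/32) + 2·(4/32) + 4·(2/32) + 6·(3/32) = 19/16.
E[X | Y = 2] = (19/16) / (13/32) = 38/13.

38/13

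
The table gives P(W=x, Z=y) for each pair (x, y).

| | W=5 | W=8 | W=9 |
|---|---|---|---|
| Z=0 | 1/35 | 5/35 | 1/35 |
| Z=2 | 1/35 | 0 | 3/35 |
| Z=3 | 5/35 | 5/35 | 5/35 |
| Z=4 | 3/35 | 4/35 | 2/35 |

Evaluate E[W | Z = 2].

P(Z = 2) = 4/35.
Σ W·P over the event = 5·(1/35) + 9·(3/35) = 32/35.
E[W | Z = 2] = (32/35) / (4/35) = 8.

8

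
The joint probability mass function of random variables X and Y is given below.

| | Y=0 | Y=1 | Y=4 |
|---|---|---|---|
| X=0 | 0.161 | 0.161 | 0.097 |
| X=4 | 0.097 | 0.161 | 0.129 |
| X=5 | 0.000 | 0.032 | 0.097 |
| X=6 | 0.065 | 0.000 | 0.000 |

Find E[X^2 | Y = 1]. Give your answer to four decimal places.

9.5367

P(Y = 1) = 0.354.
Summing X^2·P(X=x,Y=y) over the conditioning event gives 3.376.
E[X^2 | Y = 1] = (3.376) / (0.354) = 9.5367.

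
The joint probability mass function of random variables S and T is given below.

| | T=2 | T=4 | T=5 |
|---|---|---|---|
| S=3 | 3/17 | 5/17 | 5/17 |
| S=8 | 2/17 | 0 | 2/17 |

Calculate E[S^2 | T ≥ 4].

109/6

P(T ≥ 4) = 12/17.
Σ S^2·P over the event = 9·(5/17) + 9·(5/17) + 64·(2/17) = 218/17.
E[S^2 | T ≥ 4] = (218/17) / (12/17) = 109/6.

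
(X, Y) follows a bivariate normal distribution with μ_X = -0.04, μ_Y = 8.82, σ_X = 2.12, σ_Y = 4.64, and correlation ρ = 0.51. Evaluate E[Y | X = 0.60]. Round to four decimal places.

9.5344

The regression of Y on X has slope ρ·σ_Y/σ_X and passes through (μ_X, μ_Y).
E[Y | X=0.60] = 8.82 + (0.51)·(4.64/2.12)·(0.60 − (-0.04)) = 8.82 + (1.1162)·(0.64) = 9.5344.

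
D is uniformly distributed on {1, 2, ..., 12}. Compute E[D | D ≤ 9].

Given D ≤ 9, D is equally likely to be any of {1, 2, 3, 4, 5, 6, 7, 8, 9}.
E[D | D ≤ 9] = (1 + 2 + 3 + 4 + 5 + 6 + 7 + 8 + 9) / 9 = 5.

5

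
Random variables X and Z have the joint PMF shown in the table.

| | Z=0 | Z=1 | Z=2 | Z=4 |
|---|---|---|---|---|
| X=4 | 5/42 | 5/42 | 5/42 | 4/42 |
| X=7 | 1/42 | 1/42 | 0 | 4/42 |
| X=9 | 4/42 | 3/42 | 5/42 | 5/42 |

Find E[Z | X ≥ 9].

33/17

P(X ≥ 9) = 17/42.
Σ Z·P over the event = 0·(4/42) + 1·(3/42) + 2·(5/42) + 4·(5/42) = 11/14.
E[Z | X ≥ 9] = (11/14) / (17/42) = 33/17.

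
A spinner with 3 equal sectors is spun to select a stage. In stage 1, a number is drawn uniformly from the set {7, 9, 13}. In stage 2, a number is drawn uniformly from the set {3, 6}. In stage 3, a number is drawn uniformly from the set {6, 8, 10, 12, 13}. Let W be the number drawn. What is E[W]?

719/90

E[W | stage 1] = (7+9+13)/3 = 29/3.
E[W | stage 2] = (3+6)/2 = 9/2.
E[W | stage 3] = (6+8+10+12+13)/5 = 49/5.
E[W] = (1/3)·(29/3) + (1/3)·(9/2) + (1/3)·(49/5) = 719/90.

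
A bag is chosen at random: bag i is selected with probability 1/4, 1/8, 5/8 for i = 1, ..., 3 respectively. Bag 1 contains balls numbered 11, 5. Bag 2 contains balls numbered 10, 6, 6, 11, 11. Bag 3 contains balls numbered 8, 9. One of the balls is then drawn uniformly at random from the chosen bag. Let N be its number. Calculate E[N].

673/80

E[N | bag 1] = (11+5)/2 = 8.
E[N | bag 2] = (10+6+6+11+11)/5 = 44/5.
E[N | bag 3] = (8+9)/2 = 17/2.
E[N] = (1/4)·(8) + (1/8)·(44/5) + (5/8)·(17/2) = 673/80.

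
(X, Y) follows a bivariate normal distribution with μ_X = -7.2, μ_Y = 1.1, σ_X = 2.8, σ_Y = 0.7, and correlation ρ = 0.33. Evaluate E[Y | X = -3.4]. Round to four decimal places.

1.4135

E[Y | X=x] = μ_Y + ρ(σ_Y/σ_X)(x − μ_X) for jointly normal variables.
E[Y | X=-3.4] = 1.1 + (0.33)·(0.7/2.8)·(-3.4 − (-7.2)) = 1.1 + (0.0825)·(3.8) = 1.4135.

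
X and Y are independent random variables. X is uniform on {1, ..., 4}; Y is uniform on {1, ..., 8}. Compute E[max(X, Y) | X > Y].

10/3

P(X > Y) = 3/16.
Summing max(X,Y)·P(x,y) over outcomes with X > Y gives 5/8.
E[max(X, Y) | X > Y] = (5/8) / (3/16) = 10/3.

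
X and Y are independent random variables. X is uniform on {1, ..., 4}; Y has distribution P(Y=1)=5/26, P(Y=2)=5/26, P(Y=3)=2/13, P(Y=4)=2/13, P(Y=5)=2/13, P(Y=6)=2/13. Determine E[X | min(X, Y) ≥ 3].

7/2

P(min(X, Y) ≥ 3) = 4/13.
Summing X·P(x,y) over outcomes with min(X, Y) ≥ 3 gives 14/13.
E[X | min(X, Y) ≥ 3] = (14/13) / (4/13) = 7/2.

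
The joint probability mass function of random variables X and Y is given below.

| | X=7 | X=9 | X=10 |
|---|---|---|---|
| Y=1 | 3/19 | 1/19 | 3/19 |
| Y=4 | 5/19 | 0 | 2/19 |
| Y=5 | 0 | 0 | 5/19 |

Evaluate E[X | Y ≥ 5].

P(Y ≥ 5) = 5/19.
Σ X·P over the event = 10·(5/19) = 50/19.
E[X | Y ≥ 5] = (50/19) / (5/19) = 10.

10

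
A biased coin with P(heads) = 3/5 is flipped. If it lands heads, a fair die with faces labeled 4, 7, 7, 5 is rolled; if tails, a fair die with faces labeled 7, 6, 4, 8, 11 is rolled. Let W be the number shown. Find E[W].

E[W | heads] = (4+7+7+5)/4 = 23/4.
E[W | tails] = (7+6+4+8+11)/5 = 36/5.
E[W] = (3/5)·(23/4) + (2/5)·(36/5) = 633/100.

633/100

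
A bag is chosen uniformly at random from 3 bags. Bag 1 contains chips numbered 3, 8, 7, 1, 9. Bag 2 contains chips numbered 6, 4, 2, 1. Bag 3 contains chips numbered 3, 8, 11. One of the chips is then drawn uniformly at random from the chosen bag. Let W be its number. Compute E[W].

E[W | bag 1] = (3+8+7+1+9)/5 = 28/5.
E[W | bag 2] = (6+4+2+1)/4 = 13/4.
E[W | bag 3] = (3+8+11)/3 = 22/3.
By the law of total expectation,
E[W] = (1/3)·(28/5) + (1/3)·(13/4) + (1/3)·(22/3) = 971/180.

971/180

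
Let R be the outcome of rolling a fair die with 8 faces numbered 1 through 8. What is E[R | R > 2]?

11/2

Given R > 2, R is equally likely to be any of {3, 4, 5, 6, 7, 8}.
E[R | R > 2] = (3 + 4 + 5 + 6 + 7 + 8) / 6 = 11/2.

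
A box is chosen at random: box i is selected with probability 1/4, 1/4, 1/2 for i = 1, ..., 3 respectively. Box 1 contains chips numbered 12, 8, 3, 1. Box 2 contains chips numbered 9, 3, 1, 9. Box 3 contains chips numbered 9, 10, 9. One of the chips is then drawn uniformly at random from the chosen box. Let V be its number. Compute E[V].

E[V | box 1] = (12+8+3+1)/4 = 6.
E[V | box 2] = (9+3+1+9)/4 = 11/2.
E[V | box 3] = (9+10+9)/3 = 28/3.
E[V] = (1/4)·(6) + (1/4)·(11/2) + (1/2)·(28/3) = 181/24.

181/24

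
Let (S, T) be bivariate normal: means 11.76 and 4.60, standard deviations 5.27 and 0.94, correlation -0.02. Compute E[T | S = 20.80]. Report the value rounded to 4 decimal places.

4.5678

For a bivariate normal, E[T | S=x] = μ_T + ρ·(σ_T/σ_S)·(x − μ_S).
E[T | S=20.80] = 4.60 + (-0.02)·(0.94/5.27)·(20.80 − (11.76)) = 4.60 + (-0.0035674)·(9.04) = 4.5678.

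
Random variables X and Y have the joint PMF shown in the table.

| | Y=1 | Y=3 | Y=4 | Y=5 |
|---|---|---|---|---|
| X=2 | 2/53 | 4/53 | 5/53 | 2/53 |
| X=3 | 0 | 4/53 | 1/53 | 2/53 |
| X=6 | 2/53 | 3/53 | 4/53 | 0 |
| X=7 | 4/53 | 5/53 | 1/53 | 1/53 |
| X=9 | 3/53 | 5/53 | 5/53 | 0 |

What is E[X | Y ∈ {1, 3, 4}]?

139/24

P(Y ∈ {1, 3, 4}) = 48/53.
Summing X·P(X=x,Y=y) over the conditioning event gives 278/53.
E[X | Y ∈ {1, 3, 4}] = (278/53) / (48/53) = 139/24.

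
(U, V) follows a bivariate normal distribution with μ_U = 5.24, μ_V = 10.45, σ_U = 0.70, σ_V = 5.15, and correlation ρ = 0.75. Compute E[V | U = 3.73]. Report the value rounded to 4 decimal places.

2.1180

The regression of V on U has slope ρ·σ_V/σ_U and passes through (μ_U, μ_V).
E[V | U=3.73] = 10.45 + (0.75)·(5.15/0.70)·(3.73 − (5.24)) = 10.45 + (5.5179)·(-1.51) = 2.1180.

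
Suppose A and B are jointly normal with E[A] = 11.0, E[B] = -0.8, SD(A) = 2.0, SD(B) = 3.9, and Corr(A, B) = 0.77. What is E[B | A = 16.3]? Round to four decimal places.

For a bivariate normal, E[B | A=x] = μ_B + ρ·(σ_B/σ_A)·(x − μ_A).
E[B | A=16.3] = -0.8 + (0.77)·(3.9/2.0)·(16.3 − (11.0)) = -0.8 + (1.5015)·(5.3) = 7.1580.

7.1580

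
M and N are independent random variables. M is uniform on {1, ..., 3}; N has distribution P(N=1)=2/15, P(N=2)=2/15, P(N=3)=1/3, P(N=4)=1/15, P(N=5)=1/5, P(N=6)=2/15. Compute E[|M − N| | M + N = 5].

5/4

P(M + N = 5) = 8/45.
Summing |M−N|·P(x,y) over outcomes with M + N = 5 gives 2/9.
E[|M − N| | M + N = 5] = (2/9) / (8/45) = 5/4.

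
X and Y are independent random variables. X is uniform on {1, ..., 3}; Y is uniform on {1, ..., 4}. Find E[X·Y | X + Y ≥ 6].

29/3

Outcomes with X + Y ≥ 6: (2,4), (3,3), (3,4), each with probability 1/12.
E[X·Y | X + Y ≥ 6] = (8 + 9 + 12) / 3 = 29/3.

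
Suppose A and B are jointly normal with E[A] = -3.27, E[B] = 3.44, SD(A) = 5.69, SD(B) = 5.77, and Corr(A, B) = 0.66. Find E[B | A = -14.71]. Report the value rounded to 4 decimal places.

-4.2166

E[B | A=x] = μ_B + ρ(σ_B/σ_A)(x − μ_A) for jointly normal variables.
E[B | A=-14.71] = 3.44 + (0.66)·(5.77/5.69)·(-14.71 − (-3.27)) = 3.44 + (0.66928)·(-11.44) = -4.2166.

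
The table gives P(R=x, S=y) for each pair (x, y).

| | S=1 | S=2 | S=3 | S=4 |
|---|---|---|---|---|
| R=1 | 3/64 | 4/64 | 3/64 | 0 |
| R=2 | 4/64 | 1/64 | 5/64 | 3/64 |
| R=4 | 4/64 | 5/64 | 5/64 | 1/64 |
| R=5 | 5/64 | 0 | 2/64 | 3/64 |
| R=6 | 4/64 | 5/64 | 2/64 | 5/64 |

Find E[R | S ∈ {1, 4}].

P(S ∈ {1, 4}) = 1/2.
Summing R·P(R=x,S=y) over the conditioning event gives 131/64.
E[R | S ∈ {1, 4}] = (131/64) / (1/2) = 131/32.

131/32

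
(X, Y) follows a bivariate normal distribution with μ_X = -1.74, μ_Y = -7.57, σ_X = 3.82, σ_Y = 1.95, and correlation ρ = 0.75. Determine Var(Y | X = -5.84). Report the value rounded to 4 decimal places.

For a bivariate normal, Var(Y | X=x) = σ_Y²(1 − ρ²).
Var(Y | X=-5.84) = (1.95)²·(1 − (0.75)²) = 3.8025·0.4375 = 1.6636.

1.6636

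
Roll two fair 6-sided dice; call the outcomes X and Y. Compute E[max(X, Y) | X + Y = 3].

Outcomes with X + Y = 3: (1,2), (2,1), each with probability 1/36.
E[max(X, Y) | X + Y = 3] = (2 + 2) / 2 = 2.

2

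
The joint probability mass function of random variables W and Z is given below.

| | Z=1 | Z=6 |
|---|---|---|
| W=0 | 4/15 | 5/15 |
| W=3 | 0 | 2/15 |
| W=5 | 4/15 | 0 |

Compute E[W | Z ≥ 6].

P(Z ≥ 6) = 7/15.
Summing W·P(W=x,Z=y) over the conditioning event gives 2/5.
E[W | Z ≥ 6] = (2/5) / (7/15) = 6/7.

6/7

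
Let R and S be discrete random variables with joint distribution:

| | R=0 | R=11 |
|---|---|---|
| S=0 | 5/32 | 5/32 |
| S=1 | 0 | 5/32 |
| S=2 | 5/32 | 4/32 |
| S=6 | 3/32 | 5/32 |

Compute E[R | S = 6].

P(S = 6) = 1/4.
Summing R·P(R=x,S=y) over the conditioning event gives 55/32.
E[R | S = 6] = (55/32) / (1/4) = 55/8.

55/8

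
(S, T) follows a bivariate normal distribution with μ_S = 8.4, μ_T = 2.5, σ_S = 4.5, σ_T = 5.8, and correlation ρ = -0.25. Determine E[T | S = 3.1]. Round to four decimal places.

For a bivariate normal, E[T | S=x] = μ_T + ρ·(σ_T/σ_S)·(x − μ_S).
E[T | S=3.1] = 2.5 + (-0.25)·(5.8/4.5)·(3.1 − (8.4)) = 2.5 + (-0.32222)·(-5.3) = 4.2078.

4.2078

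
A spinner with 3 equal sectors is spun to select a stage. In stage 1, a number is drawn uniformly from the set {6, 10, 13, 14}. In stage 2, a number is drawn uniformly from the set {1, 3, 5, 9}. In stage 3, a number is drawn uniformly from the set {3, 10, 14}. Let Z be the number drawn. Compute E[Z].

E[Z | stage 1] = (6+10+13+14)/4 = 43/4.
E[Z | stage 2] = (1+3+5+9)/4 = 9/2.
E[Z | stage 3] = (3+10+14)/3 = 9.
E[Z] = (1/3)·(43/4) + (1/3)·(9/2) + (1/3)·(9) = 97/12.

97/12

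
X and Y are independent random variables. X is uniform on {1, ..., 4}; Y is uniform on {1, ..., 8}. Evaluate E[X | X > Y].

10/3

Outcomes with X > Y: (2,1), (3,1), (3,2), (4,1), (4,2), (4,3), each with probability 1/32.
E[X | X > Y] = (2 + 3 + 3 + 4 + 4 + 4) / 6 = 10/3.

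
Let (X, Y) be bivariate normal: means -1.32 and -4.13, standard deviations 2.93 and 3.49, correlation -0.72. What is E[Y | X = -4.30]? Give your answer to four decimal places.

-1.5743

The regression of Y on X has slope ρ·σ_Y/σ_X and passes through (μ_X, μ_Y).
E[Y | X=-4.30] = -4.13 + (-0.72)·(3.49/2.93)·(-4.30 − (-1.32)) = -4.13 + (-0.85761)·(-2.98) = -1.5743.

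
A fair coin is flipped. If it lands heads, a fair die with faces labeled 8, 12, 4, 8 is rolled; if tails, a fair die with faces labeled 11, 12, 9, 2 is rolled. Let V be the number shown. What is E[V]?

33/4

E[V | heads] = (8+12+4+8)/4 = 8.
E[V | tails] = (11+12+9+2)/4 = 17/2.
By the law of total expectation,
E[V] = (1/2)·(8) + (1/2)·(17/2) = 33/4.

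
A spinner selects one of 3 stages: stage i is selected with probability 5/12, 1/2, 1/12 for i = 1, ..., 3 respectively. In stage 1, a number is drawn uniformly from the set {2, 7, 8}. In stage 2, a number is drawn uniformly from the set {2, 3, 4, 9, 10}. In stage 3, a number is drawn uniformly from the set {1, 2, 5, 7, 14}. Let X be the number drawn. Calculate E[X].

254/45

E[X | stage 1] = (2+7+8)/3 = 17/3.
E[X | stage 2] = (2+3+4+9+10)/5 = 28/5.
E[X | stage 3] = (1+2+5+7+14)/5 = 29/5.
By the law of total expectation,
E[X] = (5/12)·(17/3) + (1/2)·(28/5) + (1/12)·(29/5) = 254/45.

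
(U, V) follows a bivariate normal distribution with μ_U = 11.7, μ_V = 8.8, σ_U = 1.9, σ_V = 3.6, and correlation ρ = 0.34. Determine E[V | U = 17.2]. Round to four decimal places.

For a bivariate normal, E[V | U=x] = μ_V + ρ·(σ_V/σ_U)·(x − μ_U).
E[V | U=17.2] = 8.8 + (0.34)·(3.6/1.9)·(17.2 − (11.7)) = 8.8 + (0.64421)·(5.5) = 12.3432.

12.3432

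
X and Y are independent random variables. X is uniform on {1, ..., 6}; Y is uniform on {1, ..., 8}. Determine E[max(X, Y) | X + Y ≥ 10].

P(X + Y ≥ 10) = 5/16.
Summing max(X,Y)·P(x,y) over outcomes with X + Y ≥ 10 gives 103/48.
E[max(X, Y) | X + Y ≥ 10] = (103/48) / (5/16) = 103/15.

103/15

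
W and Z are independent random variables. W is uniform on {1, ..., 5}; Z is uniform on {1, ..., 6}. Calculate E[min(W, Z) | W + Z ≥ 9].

Outcomes with W + Z ≥ 9: (3,6), (4,5), (4,6), (5,4), (5,5), (5,6), each with probability 1/30.
E[min(W, Z) | W + Z ≥ 9] = (3 + 4 + 4 + 4 + 5 + 5) / 6 = 25/6.

25/6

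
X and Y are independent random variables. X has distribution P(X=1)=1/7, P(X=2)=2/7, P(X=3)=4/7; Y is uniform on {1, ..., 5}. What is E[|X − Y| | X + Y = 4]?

10/7

P(X + Y = 4) = 1/5.
Summing |X−Y|·P(x,y) over outcomes with X + Y = 4 gives 2/7.
E[|X − Y| | X + Y = 4] = (2/7) / (1/5) = 10/7.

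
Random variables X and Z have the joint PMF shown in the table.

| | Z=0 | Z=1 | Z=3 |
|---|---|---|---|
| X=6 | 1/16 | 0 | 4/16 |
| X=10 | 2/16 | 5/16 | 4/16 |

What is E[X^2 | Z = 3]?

68

P(Z = 3) = 1/2.
Σ X^2·P over the event = 36·(4/16) + 100·(4/16) = 34.
E[X^2 | Z = 3] = (34) / (1/2) = 68.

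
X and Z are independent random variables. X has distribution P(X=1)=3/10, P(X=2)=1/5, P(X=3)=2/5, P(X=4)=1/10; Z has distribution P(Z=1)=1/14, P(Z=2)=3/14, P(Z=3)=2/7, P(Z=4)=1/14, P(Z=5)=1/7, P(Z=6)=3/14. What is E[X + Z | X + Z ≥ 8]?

69/8

P(X + Z ≥ 8) = 8/35.
Summing (X+Z)·P(x,y) over outcomes with X + Z ≥ 8 gives 69/35.
E[X + Z | X + Z ≥ 8] = (69/35) / (8/35) = 69/8.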